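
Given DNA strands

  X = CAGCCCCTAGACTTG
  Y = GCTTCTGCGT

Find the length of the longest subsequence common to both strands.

7

Match G [3,1]; then C [4,2]; then C [7,5]; then T [8,6]; then G [10,7]; then C [12,8]; then T [14,10] — 7 bases in the same relative order in both. The LCS DP gives dp[15][10] = 7, so this is optimal.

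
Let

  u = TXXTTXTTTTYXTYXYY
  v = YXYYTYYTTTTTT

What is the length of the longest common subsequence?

Match X (u #2, v #2), then T (u #4, v #5), then T (u #5, v #8), then T (u #7, v #9), then T (u #8, v #10), then T (u #9, v #11), then T (u #10, v #12), then T (u #13, v #13) — 8 characters in the same relative order in both, and the DP table's final entry dp[17][13] is also 8, so no common subsequence is longer.

8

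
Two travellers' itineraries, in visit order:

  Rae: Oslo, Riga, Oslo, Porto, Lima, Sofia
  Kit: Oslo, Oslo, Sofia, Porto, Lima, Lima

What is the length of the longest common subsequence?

4

Match Oslo [1,1] → Oslo [3,2] → Porto [4,4] → Lima [5,6] — 4 stops in the same relative order in both, and the DP table's final entry dp[6][6] is also 4, so no common subsequence is longer.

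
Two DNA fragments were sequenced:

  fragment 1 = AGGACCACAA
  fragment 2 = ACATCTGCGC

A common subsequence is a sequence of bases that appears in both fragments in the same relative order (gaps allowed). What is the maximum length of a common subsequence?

Match A at fragment 1[1]=fragment 2[1]; then A at fragment 1[4]=fragment 2[3]; then C at fragment 1[5]=fragment 2[5]; then C at fragment 1[6]=fragment 2[8]; then C at fragment 1[8]=fragment 2[10] — 5 bases in the same relative order in both, and the DP table's final entry dp[10][10] is also 5, so no common subsequence is longer.

5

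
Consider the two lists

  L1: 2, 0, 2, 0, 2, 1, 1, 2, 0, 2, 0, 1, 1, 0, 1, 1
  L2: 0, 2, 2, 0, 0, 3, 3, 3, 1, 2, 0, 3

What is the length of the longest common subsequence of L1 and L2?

One common subsequence of length 7: 0 (L1 #4, L2 #1) → 2 (L1 #5, L2 #2) → 2 (L1 #8, L2 #3) → 0 (L1 #9, L2 #4) → 0 (L1 #11, L2 #5) → 1 (L1 #12, L2 #9) → 0 (L1 #14, L2 #11). dp[16][12] = 7 confirms this is the maximum.

7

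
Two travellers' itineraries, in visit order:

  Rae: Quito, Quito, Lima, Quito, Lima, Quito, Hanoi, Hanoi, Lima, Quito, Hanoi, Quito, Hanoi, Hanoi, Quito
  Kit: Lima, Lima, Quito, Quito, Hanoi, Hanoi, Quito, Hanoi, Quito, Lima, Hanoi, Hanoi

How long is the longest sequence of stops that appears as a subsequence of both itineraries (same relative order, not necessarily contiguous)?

Match Lima at Rae[3]=Kit[2] → Quito at Rae[4]=Kit[3] → Quito at Rae[6]=Kit[4] → Hanoi at Rae[7]=Kit[5] → Hanoi at Rae[8]=Kit[6] → Quito at Rae[10]=Kit[7] → Hanoi at Rae[11]=Kit[8] → Quito at Rae[12]=Kit[9] → Hanoi at Rae[13]=Kit[11] → Hanoi at Rae[14]=Kit[12] — 10 stops in the same relative order in both. dp[15][12] = 10 confirms this is the maximum.

10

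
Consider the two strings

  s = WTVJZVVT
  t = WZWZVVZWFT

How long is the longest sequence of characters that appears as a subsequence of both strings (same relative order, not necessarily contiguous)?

One common subsequence of length 5: W at s[1]=t[3]; then Z at s[5]=t[4]; then V at s[6]=t[5]; then V at s[7]=t[6]; then T at s[8]=t[10]. Since dp[8][10] = 5, nothing longer is possible.

5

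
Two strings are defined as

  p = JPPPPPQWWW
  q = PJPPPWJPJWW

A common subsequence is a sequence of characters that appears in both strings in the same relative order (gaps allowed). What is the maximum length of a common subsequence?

7

Let dp[i][j] be the LCS length of the first i characters of p and the first j characters of q. dp[i][j] = dp[i-1][j-1]+1 when the i-th and j-th characters match, else max(dp[i-1][j], dp[i][j-1]).
    ·  P  J  P  P  P  W  J  P  J  W  W
 ·  0  0  0  0  0  0  0  0  0  0  0  0
 J  0  0  1  1  1  1  1  1  1  1  1  1
 P  0  1  1  2  2  2  2  2  2  2  2  2
 P  0  1  1  2  3  3  3  3  3  3  3  3
 P  0  1  1  2  3  4  4  4  4  4  4  4
 P  0  1  1  2  3  4  4  4  5  5  5  5
 P  0  1  1  2  3  4  4  4  5  5  5  5
 Q  0  1  1  2  3  4  4  4  5  5  5  5
 W  0  1  1  2  3  4  5  5  5  5  6  6
 W  0  1  1  2  3  4  5  5  5  5  6  7
 W  0  1  1  2  3  4  5  5  5  5  6  7
dp[10][11] = 7. One LCS (by backtracking along matches): JPPPPWW.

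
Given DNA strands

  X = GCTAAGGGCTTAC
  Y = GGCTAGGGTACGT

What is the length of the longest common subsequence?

10

Pick G at X[1]=Y[2], C at X[2]=Y[3], T at X[3]=Y[4], A at X[5]=Y[5], G at X[6]=Y[6], G at X[7]=Y[7], G at X[8]=Y[8], T at X[11]=Y[9], A at X[12]=Y[10], C at X[13]=Y[11]; all 10 bases appear in both, in order. The LCS DP gives dp[13][13] = 10, so this is optimal.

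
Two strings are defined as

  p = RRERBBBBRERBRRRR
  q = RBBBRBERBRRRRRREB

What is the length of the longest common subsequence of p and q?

Match R (p #4, q #1), then B (p #5, q #2), then B (p #6, q #3), then B (p #7, q #4), then B (p #8, q #6), then E (p #10, q #7), then R (p #11, q #8), then B (p #12, q #9), then R (p #13, q #12), then R (p #14, q #13), then R (p #15, q #14), then R (p #16, q #15) — 12 characters in the same relative order in both. The LCS DP gives dp[16][17] = 12, so this is optimal.

12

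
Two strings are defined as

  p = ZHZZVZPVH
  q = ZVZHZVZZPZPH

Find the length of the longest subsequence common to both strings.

One common subsequence of length 7: Z (p #1, q #3); then H (p #2, q #4); then Z (p #3, q #7); then Z (p #4, q #8); then Z (p #6, q #10); then P (p #7, q #11); then H (p #9, q #12). Since dp[9][12] = 7, nothing longer is possible.

7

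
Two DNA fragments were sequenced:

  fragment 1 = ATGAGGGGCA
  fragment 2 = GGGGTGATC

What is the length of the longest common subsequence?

Pick G at fragment 1[3]=fragment 2[1], G at fragment 1[5]=fragment 2[2], G at fragment 1[6]=fragment 2[3], G at fragment 1[7]=fragment 2[4], G at fragment 1[8]=fragment 2[6], C at fragment 1[9]=fragment 2[9]; all 6 bases appear in both, in order, and the DP table's final entry dp[10][9] is also 6, so no common subsequence is longer.

6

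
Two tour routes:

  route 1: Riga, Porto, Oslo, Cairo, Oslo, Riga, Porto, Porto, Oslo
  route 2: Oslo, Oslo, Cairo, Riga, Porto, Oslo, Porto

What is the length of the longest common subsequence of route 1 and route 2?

5

Match Oslo (route 1 #3, route 2 #2); then Cairo (route 1 #4, route 2 #3); then Riga (route 1 #6, route 2 #4); then Porto (route 1 #7, route 2 #5); then Porto (route 1 #8, route 2 #7) — 5 stops in the same relative order in both. dp[9][7] = 5 confirms this is the maximum.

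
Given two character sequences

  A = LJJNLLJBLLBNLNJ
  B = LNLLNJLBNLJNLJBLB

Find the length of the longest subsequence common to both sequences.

Pick L [1,1] → N [4,2] → L [5,3] → L [6,4] → J [7,6] → L [10,7] → B [11,8] → N [12,9] → L [13,10] → N [14,12] → J [15,14]; all 11 characters appear in both, in order. dp[15][17] = 11 confirms this is the maximum.

11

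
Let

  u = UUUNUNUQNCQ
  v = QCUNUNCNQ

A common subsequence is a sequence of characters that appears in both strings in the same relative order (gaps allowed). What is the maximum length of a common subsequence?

Pick U at u[3]=v[3]; then N at u[4]=v[4]; then U at u[5]=v[5]; then N at u[6]=v[6]; then N at u[9]=v[8]; then Q at u[11]=v[9]; all 6 characters appear in both, in order. Since dp[11][9] = 6, nothing longer is possible.

6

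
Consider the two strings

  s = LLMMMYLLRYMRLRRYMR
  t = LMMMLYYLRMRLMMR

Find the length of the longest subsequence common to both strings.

12

Match L (s #2, t #1) → M (s #3, t #2) → M (s #4, t #3) → M (s #5, t #4) → Y (s #6, t #7) → L (s #8, t #8) → R (s #9, t #9) → M (s #11, t #10) → R (s #12, t #11) → L (s #13, t #12) → M (s #17, t #14) → R (s #18, t #15) — 12 characters in the same relative order in both. The LCS DP gives dp[18][15] = 12, so this is optimal.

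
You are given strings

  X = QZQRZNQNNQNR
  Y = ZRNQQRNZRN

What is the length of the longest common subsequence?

Taking Z at X[2]=Y[1]; then R at X[4]=Y[2]; then N at X[6]=Y[3]; then Q at X[7]=Y[4]; then Q at X[10]=Y[5]; then N at X[11]=Y[7]; then R at X[12]=Y[9] gives a common subsequence of length 7, and the DP table's final entry dp[12][10] is also 7, so no common subsequence is longer.

7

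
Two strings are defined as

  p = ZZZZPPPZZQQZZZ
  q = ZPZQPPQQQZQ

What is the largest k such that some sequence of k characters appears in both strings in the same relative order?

Taking Z at p[1]=q[1] → Z at p[2]=q[3] → P at p[5]=q[5] → P at p[6]=q[6] → Q at p[10]=q[8] → Q at p[11]=q[9] → Z at p[12]=q[10] gives a common subsequence of length 7. The LCS DP gives dp[14][11] = 7, so this is optimal.

7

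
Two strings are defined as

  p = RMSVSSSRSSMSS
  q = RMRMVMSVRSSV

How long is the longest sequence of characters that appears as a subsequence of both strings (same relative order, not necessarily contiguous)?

Pick R at p[1]=q[3]; then M at p[2]=q[6]; then S at p[3]=q[7]; then V at p[4]=q[8]; then R at p[8]=q[9]; then S at p[9]=q[10]; then S at p[10]=q[11]; all 7 characters appear in both, in order, and the DP table's final entry dp[13][12] is also 7, so no common subsequence is longer.

7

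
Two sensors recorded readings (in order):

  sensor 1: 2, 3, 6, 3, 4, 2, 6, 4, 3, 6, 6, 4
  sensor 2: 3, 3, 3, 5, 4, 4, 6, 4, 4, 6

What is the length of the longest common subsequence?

One common subsequence of length 6: 3 (sensor 1 #2, sensor 2 #2); then 3 (sensor 1 #4, sensor 2 #3); then 4 (sensor 1 #5, sensor 2 #6); then 6 (sensor 1 #7, sensor 2 #7); then 4 (sensor 1 #8, sensor 2 #9); then 6 (sensor 1 #11, sensor 2 #10). dp[12][10] = 6 confirms this is the maximum.

6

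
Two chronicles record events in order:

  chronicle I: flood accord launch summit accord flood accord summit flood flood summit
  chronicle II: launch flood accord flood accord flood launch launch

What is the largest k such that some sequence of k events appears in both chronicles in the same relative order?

Pick flood (chronicle I #1, chronicle II #2); then accord (chronicle I #5, chronicle II #3); then flood (chronicle I #6, chronicle II #4); then accord (chronicle I #7, chronicle II #5); then flood (chronicle I #9, chronicle II #6); all 5 events appear in both, in order. Since dp[11][8] = 5, nothing longer is possible.

5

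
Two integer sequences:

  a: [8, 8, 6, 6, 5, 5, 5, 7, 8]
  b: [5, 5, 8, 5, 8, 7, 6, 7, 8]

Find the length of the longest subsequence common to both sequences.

5

Pick 8 (a #1, b #3), 8 (a #2, b #5), 6 (a #4, b #7), 7 (a #8, b #8), 8 (a #9, b #9); all 5 values appear in both, in order. dp[9][9] = 5 confirms this is the maximum.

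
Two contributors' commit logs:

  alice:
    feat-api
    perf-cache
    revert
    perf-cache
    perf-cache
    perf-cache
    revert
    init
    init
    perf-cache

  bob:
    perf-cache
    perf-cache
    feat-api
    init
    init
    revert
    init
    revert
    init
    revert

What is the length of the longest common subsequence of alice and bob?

5

Taking perf-cache (alice #2, bob #1); then perf-cache (alice #4, bob #2); then revert (alice #7, bob #6); then init (alice #8, bob #7); then init (alice #9, bob #9) gives a common subsequence of length 5. Since dp[10][10] = 5, nothing longer is possible.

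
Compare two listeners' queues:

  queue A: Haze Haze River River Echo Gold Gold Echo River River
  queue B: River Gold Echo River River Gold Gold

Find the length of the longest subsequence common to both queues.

5

Pick River (queue A #4, queue B #1); then Gold (queue A #7, queue B #2); then Echo (queue A #8, queue B #3); then River (queue A #9, queue B #4); then River (queue A #10, queue B #5); all 5 songs appear in both, in order. dp[10][7] = 5 confirms this is the maximum.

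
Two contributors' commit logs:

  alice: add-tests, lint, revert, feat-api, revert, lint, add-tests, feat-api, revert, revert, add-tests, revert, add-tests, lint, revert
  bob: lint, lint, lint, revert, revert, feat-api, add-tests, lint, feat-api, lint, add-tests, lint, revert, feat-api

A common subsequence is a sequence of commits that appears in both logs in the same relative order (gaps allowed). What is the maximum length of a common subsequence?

8

Match lint at alice[2]=bob[3], revert at alice[3]=bob[5], feat-api at alice[4]=bob[6], lint at alice[6]=bob[8], feat-api at alice[8]=bob[9], add-tests at alice[13]=bob[11], lint at alice[14]=bob[12], revert at alice[15]=bob[13] — 8 commits in the same relative order in both. dp[15][14] = 8 confirms this is the maximum.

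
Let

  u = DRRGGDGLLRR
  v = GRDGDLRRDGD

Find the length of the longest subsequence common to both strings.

6

Let dp[i][j] be the LCS length of the first i characters of u and the first j characters of v. dp[i][j] = dp[i-1][j-1]+1 when the i-th and j-th characters match, else max(dp[i-1][j], dp[i][j-1]).
    ·  G  R  D  G  D  L  R  R  D  G  D
 ·  0  0  0  0  0  0  0  0  0  0  0  0
 D  0  0  0  1  1  1  1  1  1  1  1  1
 R  0  0  1  1  1  1  1  2  2  2  2  2
 R  0  0  1  1  1  1  1  2  3  3  3  3
 G  0  1  1  1  2  2  2  2  3  3  4  4
 G  0  1  1  1  2  2  2  2  3  3  4  4
 D  0  1  1  2  2  3  3  3  3  4  4  5
 G  0  1  1  2  3  3  3  3  3  4  5  5
 L  0  1  1  2  3  3  4  4  4  4  5  5
 L  0  1  1  2  3  3  4  4  4  4  5  5
 R  0  1  2  2  3  3  4  5  5  5  5  5
 R  0  1  2  2  3  3  4  5  6  6  6  6
dp[11][11] = 6. One LCS (by backtracking along matches): DGDLRR.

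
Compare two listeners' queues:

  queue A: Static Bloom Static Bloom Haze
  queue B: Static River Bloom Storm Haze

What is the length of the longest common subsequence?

3

Pick Static [1,1] → Bloom [2,3] → Haze [5,5]; all 3 songs appear in both, in order. dp[5][5] = 3 confirms this is the maximum.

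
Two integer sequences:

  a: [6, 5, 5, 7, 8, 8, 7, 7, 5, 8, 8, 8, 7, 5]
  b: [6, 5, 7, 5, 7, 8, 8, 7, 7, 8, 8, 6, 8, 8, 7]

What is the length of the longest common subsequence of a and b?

12

Pick 6 at a[1]=b[1], then 5 at a[2]=b[2], then 5 at a[3]=b[4], then 7 at a[4]=b[5], then 8 at a[5]=b[6], then 8 at a[6]=b[7], then 7 at a[7]=b[8], then 7 at a[8]=b[9], then 8 at a[10]=b[11], then 8 at a[11]=b[13], then 8 at a[12]=b[14], then 7 at a[13]=b[15]; all 12 values appear in both, in order. dp[14][15] = 12 confirms this is the maximum.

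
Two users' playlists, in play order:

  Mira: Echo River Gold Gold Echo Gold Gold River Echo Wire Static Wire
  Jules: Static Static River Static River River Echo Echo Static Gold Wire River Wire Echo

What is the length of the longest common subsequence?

Pick Echo [1,7], then Echo [5,8], then Gold [6,10], then River [8,12], then Echo [9,14]; all 5 songs appear in both, in order. The LCS DP gives dp[12][14] = 5, so this is optimal.

5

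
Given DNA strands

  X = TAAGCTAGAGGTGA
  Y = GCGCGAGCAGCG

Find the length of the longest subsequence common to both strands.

One common subsequence of length 7: G [4,3]; then C [5,4]; then A [7,6]; then G [8,7]; then A [9,9]; then G [10,10]; then G [13,12], and the DP table's final entry dp[14][12] is also 7, so no common subsequence is longer.

7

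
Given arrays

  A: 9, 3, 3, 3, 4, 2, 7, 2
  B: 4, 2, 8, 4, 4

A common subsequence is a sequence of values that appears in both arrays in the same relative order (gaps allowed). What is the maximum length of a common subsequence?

2

Match 4 (A #5, B #1); then 2 (A #6, B #2) — 2 values in the same relative order in both. The LCS DP gives dp[8][5] = 2, so this is optimal.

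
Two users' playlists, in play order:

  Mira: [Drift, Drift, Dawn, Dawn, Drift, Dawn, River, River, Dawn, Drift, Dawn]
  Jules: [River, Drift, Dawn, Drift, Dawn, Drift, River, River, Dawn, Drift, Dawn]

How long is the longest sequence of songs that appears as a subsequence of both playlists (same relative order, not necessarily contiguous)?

9

Pick Drift [1,2], then Drift [2,4], then Dawn [4,5], then Drift [5,6], then River [7,7], then River [8,8], then Dawn [9,9], then Drift [10,10], then Dawn [11,11]; all 9 songs appear in both, in order. The LCS DP gives dp[11][11] = 9, so this is optimal.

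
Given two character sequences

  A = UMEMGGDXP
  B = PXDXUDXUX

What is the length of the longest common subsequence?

3

Pick U at A[1]=B[5]; then D at A[7]=B[6]; then X at A[8]=B[9]; all 3 characters appear in both, in order. Since dp[9][9] = 3, nothing longer is possible.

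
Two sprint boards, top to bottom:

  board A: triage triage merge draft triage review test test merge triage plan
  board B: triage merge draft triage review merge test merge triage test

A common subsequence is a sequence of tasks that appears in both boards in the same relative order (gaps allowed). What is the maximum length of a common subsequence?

One common subsequence of length 8: triage (board A #2, board B #1), then merge (board A #3, board B #2), then draft (board A #4, board B #3), then triage (board A #5, board B #4), then review (board A #6, board B #5), then test (board A #8, board B #7), then merge (board A #9, board B #8), then triage (board A #10, board B #9). Since dp[11][10] = 8, nothing longer is possible.

8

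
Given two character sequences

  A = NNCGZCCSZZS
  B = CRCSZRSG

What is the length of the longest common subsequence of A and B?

5

Let dp[i][j] be the LCS length of the first i characters of A and the first j characters of B. dp[i][j] = dp[i-1][j-1]+1 when the i-th and j-th characters match, else max(dp[i-1][j], dp[i][j-1]).
    ·  C  R  C  S  Z  R  S  G
 ·  0  0  0  0  0  0  0  0  0
 N  0  0  0  0  0  0  0  0  0
 N  0  0  0  0  0  0  0  0  0
 C  0  1  1  1  1  1  1  1  1
 G  0  1  1  1  1  1  1  1  2
 Z  0  1  1  1  1  2  2  2  2
 C  0  1  1  2  2  2  2  2  2
 C  0  1  1  2  2  2  2  2  2
 S  0  1  1  2  3  3  3  3  3
 Z  0  1  1  2  3  4  4  4  4
 Z  0  1  1  2  3  4  4  4  4
 S  0  1  1  2  3  4  4  5  5
dp[11][8] = 5. One LCS (by backtracking along matches): CCSZS.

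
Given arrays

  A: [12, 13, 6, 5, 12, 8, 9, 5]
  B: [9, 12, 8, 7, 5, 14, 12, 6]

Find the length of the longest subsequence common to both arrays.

3

One common subsequence of length 3: 12 [1,2], then 5 [4,5], then 12 [5,7]. The LCS DP gives dp[8][8] = 3, so this is optimal.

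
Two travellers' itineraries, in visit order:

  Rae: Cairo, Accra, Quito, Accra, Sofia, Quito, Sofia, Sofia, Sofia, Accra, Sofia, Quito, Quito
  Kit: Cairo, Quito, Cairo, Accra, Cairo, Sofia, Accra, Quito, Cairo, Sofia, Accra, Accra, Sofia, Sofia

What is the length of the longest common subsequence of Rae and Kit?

Pick Cairo at Rae[1]=Kit[1], then Quito at Rae[3]=Kit[2], then Accra at Rae[4]=Kit[4], then Sofia at Rae[5]=Kit[6], then Quito at Rae[6]=Kit[8], then Sofia at Rae[7]=Kit[10], then Sofia at Rae[9]=Kit[13], then Sofia at Rae[11]=Kit[14]; all 8 stops appear in both, in order, and the DP table's final entry dp[13][14] is also 8, so no common subsequence is longer.

8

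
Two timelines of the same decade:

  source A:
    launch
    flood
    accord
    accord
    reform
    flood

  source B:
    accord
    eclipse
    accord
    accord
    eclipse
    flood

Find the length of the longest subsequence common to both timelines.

3

Taking accord [3,3] → accord [4,4] → flood [6,6] gives a common subsequence of length 3. The LCS DP gives dp[6][6] = 3, so this is optimal.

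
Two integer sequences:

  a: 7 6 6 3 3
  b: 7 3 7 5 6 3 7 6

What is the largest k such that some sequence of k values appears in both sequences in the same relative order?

Pick 7 (a #1, b #3), then 6 (a #2, b #5), then 6 (a #3, b #8); all 3 values appear in both, in order. Since dp[5][8] = 3, nothing longer is possible.

3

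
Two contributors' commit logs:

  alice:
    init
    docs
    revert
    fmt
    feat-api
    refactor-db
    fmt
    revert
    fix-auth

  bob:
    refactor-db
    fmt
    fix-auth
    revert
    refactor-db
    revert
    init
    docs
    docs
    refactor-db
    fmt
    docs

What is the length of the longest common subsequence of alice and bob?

4

Taking init [1,7] → docs [2,9] → refactor-db [6,10] → fmt [7,11] gives a common subsequence of length 4. dp[9][12] = 4 confirms this is the maximum.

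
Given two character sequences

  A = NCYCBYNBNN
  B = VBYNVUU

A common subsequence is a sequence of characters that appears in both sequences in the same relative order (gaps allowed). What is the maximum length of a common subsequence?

One common subsequence of length 3: B [5,2] → Y [6,3] → N [7,4]. Since dp[10][7] = 3, nothing longer is possible.

3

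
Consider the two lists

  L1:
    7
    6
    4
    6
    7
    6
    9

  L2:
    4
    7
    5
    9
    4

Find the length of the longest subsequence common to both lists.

3

One common subsequence of length 3: 4 at L1[3]=L2[1] → 7 at L1[5]=L2[2] → 9 at L1[7]=L2[4]. The LCS DP gives dp[7][5] = 3, so this is optimal.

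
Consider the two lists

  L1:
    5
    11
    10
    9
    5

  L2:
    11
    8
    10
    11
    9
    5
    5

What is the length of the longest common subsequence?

Match 11 (L1 #2, L2 #1), then 10 (L1 #3, L2 #3), then 9 (L1 #4, L2 #5), then 5 (L1 #5, L2 #7) — 4 values in the same relative order in both. The LCS DP gives dp[5][7] = 4, so this is optimal.

4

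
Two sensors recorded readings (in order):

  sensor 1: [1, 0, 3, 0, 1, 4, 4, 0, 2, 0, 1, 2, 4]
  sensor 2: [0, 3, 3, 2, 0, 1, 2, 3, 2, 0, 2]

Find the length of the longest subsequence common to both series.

Let dp[i][j] be the LCS length of the first i values of sensor 1 and the first j values of sensor 2. dp[i][j] = dp[i-1][j-1]+1 when the i-th and j-th values match, else max(dp[i-1][j], dp[i][j-1]).
    ·  0  3  3  2  0  1  2  3  2  0  2
 ·  0  0  0  0  0  0  0  0  0  0  0  0
 1  0  0  0  0  0  0  1  1  1  1  1  1
 0  0  1  1  1  1  1  1  1  1  1  2  2
 3  0  1  2  2  2  2  2  2  2  2  2  2
 0  0  1  2  2  2  3  3  3  3  3  3  3
 1  0  1  2  2  2  3  4  4  4  4  4  4
 4  0  1  2  2  2  3  4  4  4  4  4  4
 4  0  1  2  2  2  3  4  4  4  4  4  4
 0  0  1  2  2  2  3  4  4  4  4  5  5
 2  0  1  2  2  3  3  4  5  5  5  5  6
 0  0  1  2  2  3  4  4  5  5  5  6  6
 1  0  1  2  2  3  4  5  5  5  5  6  6
 2  0  1  2  2  3  4  5  6  6  6  6  7
 4  0  1  2  2  3  4  5  6  6  6  6  7
dp[13][11] = 7. One LCS (by backtracking along matches): 0, 3, 0, 1, 2, 0, 2.

7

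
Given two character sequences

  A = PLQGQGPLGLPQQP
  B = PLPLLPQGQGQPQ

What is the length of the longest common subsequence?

Taking P [1,1] → L [2,2] → P [7,3] → L [8,4] → L [10,5] → P [11,6] → Q [12,9] → Q [13,11] → P [14,12] gives a common subsequence of length 9. Since dp[14][13] = 9, nothing longer is possible.

9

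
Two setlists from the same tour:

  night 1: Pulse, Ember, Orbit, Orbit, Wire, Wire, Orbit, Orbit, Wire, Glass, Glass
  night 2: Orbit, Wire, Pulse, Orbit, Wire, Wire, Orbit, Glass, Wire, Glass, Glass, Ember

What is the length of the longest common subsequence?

8

Match Pulse at night 1[1]=night 2[3] → Orbit at night 1[4]=night 2[4] → Wire at night 1[5]=night 2[5] → Wire at night 1[6]=night 2[6] → Orbit at night 1[7]=night 2[7] → Wire at night 1[9]=night 2[9] → Glass at night 1[10]=night 2[10] → Glass at night 1[11]=night 2[11] — 8 songs in the same relative order in both. The LCS DP gives dp[11][12] = 8, so this is optimal.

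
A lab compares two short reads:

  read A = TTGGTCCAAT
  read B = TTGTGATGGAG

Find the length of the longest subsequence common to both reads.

Pick T [1,1], T [2,2], G [3,3], G [4,5], T [5,7], A [8,10]; all 6 bases appear in both, in order, and the DP table's final entry dp[10][11] is also 6, so no common subsequence is longer.

6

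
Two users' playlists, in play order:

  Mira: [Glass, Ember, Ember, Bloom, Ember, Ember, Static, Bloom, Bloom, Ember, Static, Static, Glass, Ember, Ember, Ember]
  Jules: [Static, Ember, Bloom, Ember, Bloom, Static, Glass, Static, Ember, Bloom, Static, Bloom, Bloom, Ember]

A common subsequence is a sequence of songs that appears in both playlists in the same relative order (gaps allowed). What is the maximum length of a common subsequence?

One common subsequence of length 8: Ember at Mira[2]=Jules[2], Ember at Mira[3]=Jules[4], Bloom at Mira[4]=Jules[5], Ember at Mira[5]=Jules[9], Static at Mira[7]=Jules[11], Bloom at Mira[8]=Jules[12], Bloom at Mira[9]=Jules[13], Ember at Mira[16]=Jules[14]. Since dp[16][14] = 8, nothing longer is possible.

8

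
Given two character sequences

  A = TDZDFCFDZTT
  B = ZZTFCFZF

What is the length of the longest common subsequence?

Taking T [1,3], F [5,4], C [6,5], F [7,6], Z [9,7] gives a common subsequence of length 5. dp[11][8] = 5 confirms this is the maximum.

5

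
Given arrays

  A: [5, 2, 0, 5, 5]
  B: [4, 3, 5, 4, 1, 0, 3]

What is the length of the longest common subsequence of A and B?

2

Pick 5 at A[1]=B[3] → 0 at A[3]=B[6]; all 2 values appear in both, in order, and the DP table's final entry dp[5][7] is also 2, so no common subsequence is longer.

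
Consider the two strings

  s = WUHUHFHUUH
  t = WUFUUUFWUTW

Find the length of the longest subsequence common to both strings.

5

Let dp[i][j] be the LCS length of the first i characters of s and the first j characters of t. dp[i][j] = dp[i-1][j-1]+1 when the i-th and j-th characters match, else max(dp[i-1][j], dp[i][j-1]).
    ·  W  U  F  U  U  U  F  W  U  T  W
 ·  0  0  0  0  0  0  0  0  0  0  0  0
 W  0  1  1  1  1  1  1  1  1  1  1  1
 U  0  1  2  2  2  2  2  2  2  2  2  2
 H  0  1  2  2  2  2  2  2  2  2  2  2
 U  0  1  2  2  3  3  3  3  3  3  3  3
 H  0  1  2  2  3  3  3  3  3  3  3  3
 F  0  1  2  3  3  3  3  4  4  4  4  4
 H  0  1  2  3  3  3  3  4  4  4  4  4
 U  0  1  2  3  4  4  4  4  4  5  5  5
 U  0  1  2  3  4  5  5  5  5  5  5  5
 H  0  1  2  3  4  5  5  5  5  5  5  5
dp[10][11] = 5. One LCS (by backtracking along matches): WUUFU.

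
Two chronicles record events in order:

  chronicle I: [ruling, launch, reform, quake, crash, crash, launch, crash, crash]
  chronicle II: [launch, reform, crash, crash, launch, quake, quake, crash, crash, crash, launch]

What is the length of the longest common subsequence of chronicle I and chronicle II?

Match launch [2,1], reform [3,2], crash [5,3], crash [6,4], launch [7,5], crash [8,9], crash [9,10] — 7 events in the same relative order in both. The LCS DP gives dp[9][11] = 7, so this is optimal.

7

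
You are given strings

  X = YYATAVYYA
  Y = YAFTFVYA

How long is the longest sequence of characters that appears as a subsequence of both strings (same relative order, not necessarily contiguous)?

Let dp[i][j] be the LCS length of the first i characters of X and the first j characters of Y. dp[i][j] = dp[i-1][j-1]+1 when the i-th and j-th characters match, else max(dp[i-1][j], dp[i][j-1]).
    ·  Y  A  F  T  F  V  Y  A
 ·  0  0  0  0  0  0  0  0  0
 Y  0  1  1  1  1  1  1  1  1
 Y  0  1  1  1  1  1  1  2  2
 A  0  1  2  2  2  2  2  2  3
 T  0  1  2  2  3  3  3  3  3
 A  0  1  2  2  3  3  3  3  4
 V  0  1  2  2  3  3  4  4  4
 Y  0  1  2  2  3  3  4  5  5
 Y  0  1  2  2  3  3  4  5  5
 A  0  1  2  2  3  3  4  5  6
dp[9][8] = 6. One LCS (by backtracking along matches): YATVYA.

6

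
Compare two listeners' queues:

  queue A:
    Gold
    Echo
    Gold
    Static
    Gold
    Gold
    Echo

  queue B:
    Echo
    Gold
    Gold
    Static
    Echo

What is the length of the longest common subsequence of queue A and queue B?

4

Match Gold (queue A #1, queue B #2), then Gold (queue A #3, queue B #3), then Static (queue A #4, queue B #4), then Echo (queue A #7, queue B #5) — 4 songs in the same relative order in both, and the DP table's final entry dp[7][5] is also 4, so no common subsequence is longer.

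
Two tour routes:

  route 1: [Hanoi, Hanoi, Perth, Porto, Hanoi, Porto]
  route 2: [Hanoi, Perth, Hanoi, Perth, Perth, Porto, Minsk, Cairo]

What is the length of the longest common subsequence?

Match Hanoi [1,1], Hanoi [2,3], Perth [3,5], Porto [4,6] — 4 stops in the same relative order in both. Since dp[6][8] = 4, nothing longer is possible.

4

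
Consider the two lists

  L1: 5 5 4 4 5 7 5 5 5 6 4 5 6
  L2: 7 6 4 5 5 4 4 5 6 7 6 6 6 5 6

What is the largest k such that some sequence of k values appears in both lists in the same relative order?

Pick 5 (L1 #1, L2 #4) → 5 (L1 #2, L2 #5) → 4 (L1 #3, L2 #6) → 4 (L1 #4, L2 #7) → 5 (L1 #5, L2 #8) → 7 (L1 #6, L2 #10) → 6 (L1 #10, L2 #13) → 5 (L1 #12, L2 #14) → 6 (L1 #13, L2 #15); all 9 values appear in both, in order. Since dp[13][15] = 9, nothing longer is possible.

9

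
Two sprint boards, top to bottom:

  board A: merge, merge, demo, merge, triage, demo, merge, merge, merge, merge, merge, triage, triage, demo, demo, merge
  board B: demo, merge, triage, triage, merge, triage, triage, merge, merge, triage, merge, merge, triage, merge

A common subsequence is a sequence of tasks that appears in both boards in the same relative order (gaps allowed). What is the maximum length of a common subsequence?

10

Taking demo [3,1] → merge [4,2] → triage [5,4] → merge [7,5] → merge [8,8] → merge [9,9] → merge [10,11] → merge [11,12] → triage [13,13] → merge [16,14] gives a common subsequence of length 10. The LCS DP gives dp[16][14] = 10, so this is optimal.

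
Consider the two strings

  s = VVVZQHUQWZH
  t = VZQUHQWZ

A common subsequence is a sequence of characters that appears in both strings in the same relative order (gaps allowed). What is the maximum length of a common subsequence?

One common subsequence of length 7: V (s #3, t #1) → Z (s #4, t #2) → Q (s #5, t #3) → H (s #6, t #5) → Q (s #8, t #6) → W (s #9, t #7) → Z (s #10, t #8). dp[11][8] = 7 confirms this is the maximum.

7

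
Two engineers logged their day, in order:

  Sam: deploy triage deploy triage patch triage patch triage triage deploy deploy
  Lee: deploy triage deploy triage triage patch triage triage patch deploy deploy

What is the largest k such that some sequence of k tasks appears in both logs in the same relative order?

Pick deploy [1,1] → triage [2,2] → deploy [3,3] → triage [4,4] → triage [6,5] → patch [7,6] → triage [8,7] → triage [9,8] → deploy [10,10] → deploy [11,11]; all 10 tasks appear in both, in order. The LCS DP gives dp[11][11] = 10, so this is optimal.

10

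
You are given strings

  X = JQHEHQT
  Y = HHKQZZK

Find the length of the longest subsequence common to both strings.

Pick H [3,1]; then H [5,2]; then Q [6,4]; all 3 characters appear in both, in order. dp[7][7] = 3 confirms this is the maximum.

3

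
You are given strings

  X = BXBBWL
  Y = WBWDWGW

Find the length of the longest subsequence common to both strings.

One common subsequence of length 2: B at X[1]=Y[2] → W at X[5]=Y[7]. dp[6][7] = 2 confirms this is the maximum.

2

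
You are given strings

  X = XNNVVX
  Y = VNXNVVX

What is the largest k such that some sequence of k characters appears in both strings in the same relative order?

5

Pick X (X #1, Y #3); then N (X #3, Y #4); then V (X #4, Y #5); then V (X #5, Y #6); then X (X #6, Y #7); all 5 characters appear in both, in order, and the DP table's final entry dp[6][7] is also 5, so no common subsequence is longer.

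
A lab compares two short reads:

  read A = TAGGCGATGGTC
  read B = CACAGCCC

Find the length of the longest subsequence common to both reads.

Match A (read A #2, read B #2), then C (read A #5, read B #3), then A (read A #7, read B #4), then G (read A #9, read B #5), then C (read A #12, read B #8) — 5 bases in the same relative order in both. dp[12][8] = 5 confirms this is the maximum.

5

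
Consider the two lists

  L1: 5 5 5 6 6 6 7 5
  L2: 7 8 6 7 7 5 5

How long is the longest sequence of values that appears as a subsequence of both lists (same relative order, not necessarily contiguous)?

Pick 6 [4,3], 7 [7,5], 5 [8,7]; all 3 values appear in both, in order. Since dp[8][7] = 3, nothing longer is possible.

3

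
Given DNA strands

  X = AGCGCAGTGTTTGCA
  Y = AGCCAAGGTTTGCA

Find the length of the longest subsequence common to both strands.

Pick A at X[1]=Y[1], then G at X[2]=Y[2], then C at X[3]=Y[3], then C at X[5]=Y[4], then A at X[6]=Y[6], then G at X[7]=Y[7], then G at X[9]=Y[8], then T at X[10]=Y[9], then T at X[11]=Y[10], then T at X[12]=Y[11], then G at X[13]=Y[12], then C at X[14]=Y[13], then A at X[15]=Y[14]; all 13 bases appear in both, in order. Since dp[15][14] = 13, nothing longer is possible.

13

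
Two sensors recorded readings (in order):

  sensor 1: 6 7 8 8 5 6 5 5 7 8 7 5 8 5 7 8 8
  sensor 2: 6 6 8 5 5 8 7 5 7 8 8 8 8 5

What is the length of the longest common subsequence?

One common subsequence of length 10: 6 at sensor 1[1]=sensor 2[2]; then 8 at sensor 1[4]=sensor 2[3]; then 5 at sensor 1[5]=sensor 2[4]; then 5 at sensor 1[7]=sensor 2[5]; then 5 at sensor 1[8]=sensor 2[8]; then 7 at sensor 1[9]=sensor 2[9]; then 8 at sensor 1[10]=sensor 2[10]; then 8 at sensor 1[13]=sensor 2[11]; then 8 at sensor 1[16]=sensor 2[12]; then 8 at sensor 1[17]=sensor 2[13]. Since dp[17][14] = 10, nothing longer is possible.

10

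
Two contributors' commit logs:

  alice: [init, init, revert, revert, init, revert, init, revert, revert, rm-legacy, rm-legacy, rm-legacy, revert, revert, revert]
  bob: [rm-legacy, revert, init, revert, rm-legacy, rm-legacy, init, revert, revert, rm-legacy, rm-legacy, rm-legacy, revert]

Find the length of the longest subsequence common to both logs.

Pick revert at alice[4]=bob[2], then init at alice[5]=bob[3], then revert at alice[6]=bob[4], then init at alice[7]=bob[7], then revert at alice[8]=bob[8], then revert at alice[9]=bob[9], then rm-legacy at alice[10]=bob[10], then rm-legacy at alice[11]=bob[11], then rm-legacy at alice[12]=bob[12], then revert at alice[15]=bob[13]; all 10 commits appear in both, in order. The LCS DP gives dp[15][13] = 10, so this is optimal.

10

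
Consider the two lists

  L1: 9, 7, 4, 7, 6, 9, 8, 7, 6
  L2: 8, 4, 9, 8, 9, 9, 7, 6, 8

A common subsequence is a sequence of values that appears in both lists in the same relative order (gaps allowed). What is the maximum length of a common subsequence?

5

Pick 4 [3,2] → 9 [6,3] → 8 [7,4] → 7 [8,7] → 6 [9,8]; all 5 values appear in both, in order. Since dp[9][9] = 5, nothing longer is possible.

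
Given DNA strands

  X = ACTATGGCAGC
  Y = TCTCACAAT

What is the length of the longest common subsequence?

5

Let dp[i][j] be the LCS length of the first i bases of X and the first j bases of Y. dp[i][j] = dp[i-1][j-1]+1 when the i-th and j-th bases match, else max(dp[i-1][j], dp[i][j-1]).
    ·  T  C  T  C  A  C  A  A  T
 ·  0  0  0  0  0  0  0  0  0  0
 A  0  0  0  0  0  1  1  1  1  1
 C  0  0  1  1  1  1  2  2  2  2
 T  0  1  1  2  2  2  2  2  2  3
 A  0  1  1  2  2  3  3  3  3  3
 T  0  1  1  2  2  3  3  3  3  4
 G  0  1  1  2  2  3  3  3  3  4
 G  0  1  1  2  2  3  3  3  3  4
 C  0  1  2  2  3  3  4  4  4  4
 A  0  1  2  2  3  4  4  5  5  5
 G  0  1  2  2  3  4  4  5  5  5
 C  0  1  2  2  3  4  5  5  5  5
dp[11][9] = 5. One LCS (by backtracking along matches): CTACA.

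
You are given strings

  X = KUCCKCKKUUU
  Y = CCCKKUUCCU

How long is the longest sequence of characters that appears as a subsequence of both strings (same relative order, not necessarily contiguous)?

Let dp[i][j] be the LCS length of the first i characters of X and the first j characters of Y. dp[i][j] = dp[i-1][j-1]+1 when the i-th and j-th characters match, else max(dp[i-1][j], dp[i][j-1]).
    ·  C  C  C  K  K  U  U  C  C  U
 ·  0  0  0  0  0  0  0  0  0  0  0
 K  0  0  0  0  1  1  1  1  1  1  1
 U  0  0  0  0  1  1  2  2  2  2  2
 C  0  1  1  1  1  1  2  2  3  3  3
 C  0  1  2  2  2  2  2  2  3  4  4
 K  0  1  2  2  3  3  3  3  3  4  4
 C  0  1  2  3  3  3  3  3  4  4  4
 K  0  1  2  3  4  4  4  4  4  4  4
 K  0  1  2  3  4  5  5  5  5  5  5
 U  0  1  2  3  4  5  6  6  6  6  6
 U  0  1  2  3  4  5  6  7  7  7  7
 U  0  1  2  3  4  5  6  7  7  7  8
dp[11][10] = 8. One LCS (by backtracking along matches): CCCKKUUU.

8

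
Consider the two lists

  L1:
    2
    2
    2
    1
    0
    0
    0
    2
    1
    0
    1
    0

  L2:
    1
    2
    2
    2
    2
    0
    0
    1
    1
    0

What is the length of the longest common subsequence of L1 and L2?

Let dp[i][j] be the LCS length of the first i values of L1 and the first j values of L2. dp[i][j] = dp[i-1][j-1]+1 when the i-th and j-th values match, else max(dp[i-1][j], dp[i][j-1]).
    ·  1  2  2  2  2  0  0  1  1  0
 ·  0  0  0  0  0  0  0  0  0  0  0
 2  0  0  1  1  1  1  1  1  1  1  1
 2  0  0  1  2  2  2  2  2  2  2  2
 2  0  0  1  2  3  3  3  3  3  3  3
 1  0  1  1  2  3  3  3  3  4  4  4
 0  0  1  1  2  3  3  4  4  4  4  5
 0  0  1  1  2  3  3  4  5  5  5  5
 0  0  1  1  2  3  3  4  5  5  5  6
 2  0  1  2  2  3  4  4  5  5  5  6
 1  0  1  2  2  3  4  4  5  6  6  6
 0  0  1  2  2  3  4  5  5  6  6  7
 1  0  1  2  2  3  4  5  5  6  7  7
 0  0  1  2  2  3  4  5  6  6  7  8
dp[12][10] = 8. One LCS (by backtracking along matches): 2, 2, 2, 0, 0, 1, 1, 0.

8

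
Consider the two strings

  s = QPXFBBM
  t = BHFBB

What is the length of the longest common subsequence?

3

Pick F (s #4, t #3) → B (s #5, t #4) → B (s #6, t #5); all 3 characters appear in both, in order. dp[7][5] = 3 confirms this is the maximum.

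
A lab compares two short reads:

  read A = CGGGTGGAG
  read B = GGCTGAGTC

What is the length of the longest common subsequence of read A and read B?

6

Match G (read A #2, read B #1), G (read A #3, read B #2), T (read A #5, read B #4), G (read A #7, read B #5), A (read A #8, read B #6), G (read A #9, read B #7) — 6 bases in the same relative order in both. dp[9][9] = 6 confirms this is the maximum.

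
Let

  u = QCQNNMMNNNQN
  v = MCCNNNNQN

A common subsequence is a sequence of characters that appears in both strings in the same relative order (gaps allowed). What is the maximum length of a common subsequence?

7

Pick C (u #2, v #3), then N (u #5, v #4), then N (u #8, v #5), then N (u #9, v #6), then N (u #10, v #7), then Q (u #11, v #8), then N (u #12, v #9); all 7 characters appear in both, in order. The LCS DP gives dp[12][9] = 7, so this is optimal.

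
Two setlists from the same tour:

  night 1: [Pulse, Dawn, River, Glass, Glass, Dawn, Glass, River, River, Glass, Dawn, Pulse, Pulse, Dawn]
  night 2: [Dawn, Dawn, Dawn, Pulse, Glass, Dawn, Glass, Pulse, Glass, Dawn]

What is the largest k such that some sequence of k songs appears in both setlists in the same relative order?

Taking Pulse at night 1[1]=night 2[4]; then Glass at night 1[5]=night 2[5]; then Dawn at night 1[6]=night 2[6]; then Glass at night 1[7]=night 2[7]; then Glass at night 1[10]=night 2[9]; then Dawn at night 1[14]=night 2[10] gives a common subsequence of length 6. The LCS DP gives dp[14][10] = 6, so this is optimal.

6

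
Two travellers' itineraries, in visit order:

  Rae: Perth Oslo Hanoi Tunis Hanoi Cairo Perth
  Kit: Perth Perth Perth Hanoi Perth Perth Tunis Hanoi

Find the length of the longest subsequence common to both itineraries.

4

Pick Perth (Rae #1, Kit #3); then Hanoi (Rae #3, Kit #4); then Tunis (Rae #4, Kit #7); then Hanoi (Rae #5, Kit #8); all 4 stops appear in both, in order, and the DP table's final entry dp[7][8] is also 4, so no common subsequence is longer.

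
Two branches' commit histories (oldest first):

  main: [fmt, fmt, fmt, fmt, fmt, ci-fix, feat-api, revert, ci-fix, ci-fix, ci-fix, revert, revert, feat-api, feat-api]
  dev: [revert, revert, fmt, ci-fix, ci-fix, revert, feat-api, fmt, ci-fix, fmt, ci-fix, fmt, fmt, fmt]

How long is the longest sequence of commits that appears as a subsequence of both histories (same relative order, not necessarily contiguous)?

One common subsequence of length 5: fmt at main[1]=dev[8], then fmt at main[2]=dev[10], then fmt at main[3]=dev[12], then fmt at main[4]=dev[13], then fmt at main[5]=dev[14]. dp[15][14] = 5 confirms this is the maximum.

5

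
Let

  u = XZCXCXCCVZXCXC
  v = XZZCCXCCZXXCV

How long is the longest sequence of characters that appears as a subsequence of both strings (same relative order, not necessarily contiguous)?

One common subsequence of length 11: X [1,1]; then Z [2,3]; then C [3,4]; then C [5,5]; then X [6,6]; then C [7,7]; then C [8,8]; then Z [10,9]; then X [11,10]; then X [13,11]; then C [14,12]. dp[14][13] = 11 confirms this is the maximum.

11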